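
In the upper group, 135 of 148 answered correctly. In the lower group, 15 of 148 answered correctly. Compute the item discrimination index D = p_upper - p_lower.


p_upper = 135/148 = 0.9122
p_lower = 15/148 = 0.1014
D = 0.9122 - 0.1014 = 0.8108

0.8108


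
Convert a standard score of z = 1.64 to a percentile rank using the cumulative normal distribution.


CDF(z) = 0.5 * (1 + erf(z/sqrt(2)))
erf(1.1597) = 0.899
CDF = 0.9495
Percentile rank = 0.9495 * 100 = 94.95

94.95


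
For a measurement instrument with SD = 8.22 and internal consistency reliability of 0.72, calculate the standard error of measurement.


SEM = SD * sqrt(1 - rxx)
SEM = 8.22 * sqrt(1 - 0.72)
SEM = 8.22 * sqrt(0.28) = 8.22 * 0.52915
SEM = 4.3496

4.3496


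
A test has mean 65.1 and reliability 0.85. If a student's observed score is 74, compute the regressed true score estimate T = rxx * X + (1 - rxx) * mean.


T_est = rxx * X + (1 - rxx) * mean
T_est = 0.85 * 74 + 0.15 * 65.1
T_est = 62.9 + 9.765
T_est = 72.665

72.665


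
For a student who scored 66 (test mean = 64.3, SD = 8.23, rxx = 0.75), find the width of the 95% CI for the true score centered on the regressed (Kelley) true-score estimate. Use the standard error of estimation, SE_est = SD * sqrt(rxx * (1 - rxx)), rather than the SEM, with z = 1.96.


True score estimate = 0.75*66 + 0.25*64.3 = 65.575
SE_est = SD * sqrt(rxx * (1 - rxx)) = 8.23 * sqrt(0.75 * 0.25) = 8.23 * sqrt(0.1875) = 3.563695
CI = T_est +/- z * SE_est, so width = 2 * z * SE_est = 2 * 1.96 * 3.563695
Width = 13.9697

13.9697


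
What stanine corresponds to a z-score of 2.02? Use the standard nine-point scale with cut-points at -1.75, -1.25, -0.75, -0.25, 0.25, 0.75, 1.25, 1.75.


Stanine boundaries: [-1.75, -1.25, -0.75, -0.25, 0.25, 0.75, 1.25, 1.75]
z = 2.02
Check each boundary:
  z >= -1.75 -> could be stanine 2
  z >= -1.25 -> could be stanine 3
  z >= -0.75 -> could be stanine 4
  z >= -0.25 -> could be stanine 5
  z >= 0.25 -> could be stanine 6
  z >= 0.75 -> could be stanine 7
  z >= 1.25 -> could be stanine 8
  z >= 1.75 -> could be stanine 9
Highest qualifying boundary gives stanine = 9

9


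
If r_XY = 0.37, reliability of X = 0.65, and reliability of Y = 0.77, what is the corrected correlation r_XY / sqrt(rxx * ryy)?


r_corrected = rxy / sqrt(rxx * ryy)
= 0.37 / sqrt(0.65 * 0.77)
= 0.37 / sqrt(0.5005)
= 0.37 / 0.70746
r_corrected = 0.523

0.523


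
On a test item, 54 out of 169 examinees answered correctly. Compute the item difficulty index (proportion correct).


Item difficulty p = number correct / total examinees
p = 54 / 169
p = 0.3195

0.3195


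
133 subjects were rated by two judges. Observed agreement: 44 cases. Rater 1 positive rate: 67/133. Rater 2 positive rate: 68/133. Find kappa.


P_o = 44/133 = 0.330827
P_e = (67*68 + 66*65) / 17689 = 0.500085
kappa = (P_o - P_e) / (1 - P_e)
kappa = (0.330827 - 0.500085) / (1 - 0.500085)
kappa = -0.3386

-0.3386


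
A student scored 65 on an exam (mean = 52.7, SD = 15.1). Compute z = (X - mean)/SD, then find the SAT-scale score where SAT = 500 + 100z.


z = (X - mean) / SD = (65 - 52.7) / 15.1
z = 12.3 / 15.1
z = 0.8146
SAT-scale = SAT = 500 + 100z
Carry z at full precision (z = 12.3 / 15.1) into the conversion:
SAT-scale = 500 + 100 * (12.3 / 15.1) = 500 + 1230 / 15.1
SAT-scale = 500 + 81.457
SAT-scale = 581.457

581.457


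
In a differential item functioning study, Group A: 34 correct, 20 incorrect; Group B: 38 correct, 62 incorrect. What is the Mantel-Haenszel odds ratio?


Odds_A = 34/20 = 1.7
Odds_B = 38/62 = 0.6129
OR = Odds_A / Odds_B = 1.7 / 0.6129
Exactly, OR = (34 * 62) / (20 * 38) = 2108 / 760
OR = 2.7737

2.7737


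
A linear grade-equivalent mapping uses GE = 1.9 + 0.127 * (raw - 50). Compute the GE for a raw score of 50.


raw - median = 50 - 50 = 0
slope * diff = 0.127 * 0 = 0.0
GE = 1.9 + 0.0
GE = 1.9

1.9


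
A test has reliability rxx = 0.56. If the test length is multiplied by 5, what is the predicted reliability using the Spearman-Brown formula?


r_new = (n * rxx) / (1 + (n-1) * rxx)
r_new = (5 * 0.56) / (1 + 4 * 0.56)
r_new = 2.8 / 3.24
r_new = 0.8642

0.8642


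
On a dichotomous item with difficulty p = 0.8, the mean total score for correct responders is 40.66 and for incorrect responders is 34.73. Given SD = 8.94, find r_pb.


q = 1 - p = 0.2
rpb = ((M1 - M0) / SD) * sqrt(p * q)
rpb = ((40.66 - 34.73) / 8.94) * sqrt(0.8 * 0.2)
rpb = 0.2653

0.2653


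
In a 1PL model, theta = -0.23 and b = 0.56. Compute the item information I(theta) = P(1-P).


P = 1/(1+exp(-(-0.23-0.56))) = 0.3122
I = P*(1-P) = 0.3122 * 0.6878
I = 0.2147

0.2147


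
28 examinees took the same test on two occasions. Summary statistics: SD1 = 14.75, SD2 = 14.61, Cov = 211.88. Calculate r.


r = cov(X,Y) / (SD_X * SD_Y)
r = 211.88 / (14.75 * 14.61)
r = 211.88 / 215.4975
r = 0.9832

0.9832


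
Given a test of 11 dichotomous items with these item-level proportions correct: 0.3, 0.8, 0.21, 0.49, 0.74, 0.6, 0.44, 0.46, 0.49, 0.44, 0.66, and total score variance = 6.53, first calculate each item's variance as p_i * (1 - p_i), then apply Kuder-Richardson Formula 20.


For each item, compute p_i * q_i:
  Item 1: 0.3 * 0.7 = 0.21
  Item 2: 0.8 * 0.2 = 0.16
  Item 3: 0.21 * 0.79 = 0.1659
  Item 4: 0.49 * 0.51 = 0.2499
  Item 5: 0.74 * 0.26 = 0.1924
  Item 6: 0.6 * 0.4 = 0.24
  Item 7: 0.44 * 0.56 = 0.2464
  Item 8: 0.46 * 0.54 = 0.2484
  Item 9: 0.49 * 0.51 = 0.2499
  Item 10: 0.44 * 0.56 = 0.2464
  Item 11: 0.66 * 0.34 = 0.2244
Sum(p_i * q_i) = 0.21 + 0.16 + 0.1659 + 0.2499 + 0.1924 + 0.24 + 0.2464 + 0.2484 + 0.2499 + 0.2464 + 0.2244 = 2.4337
KR-20 = (k/(k-1)) * (1 - Sum(p_i*q_i) / Var_total)
= (11/10) * (1 - 2.4337/6.53)
= 1.1 * 0.6273
KR-20 = 0.69

0.69


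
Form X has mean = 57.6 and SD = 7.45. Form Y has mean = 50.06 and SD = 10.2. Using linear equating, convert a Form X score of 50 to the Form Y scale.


slope = SD_Y / SD_X = 10.2 / 7.45 ~ 1.3691
intercept = mean_Y - slope * mean_X = 50.06 - (10.2 / 7.45) * 57.6 ~ -28.8017
Y = slope * X + intercept. To avoid rounding drift from the rounded slope/intercept, evaluate the equivalent form Y = mean_Y + SD_Y * (X - mean_X) / SD_X at full precision:
Y = 50.06 + 10.2 * (50 - 57.6) / 7.45
Y = 50.06 - 10.2 * 7.6 / 7.45
Y = 50.06 - 77.52 / 7.45
Y = 50.06 - 10.4054
Y = 39.6546

39.6546


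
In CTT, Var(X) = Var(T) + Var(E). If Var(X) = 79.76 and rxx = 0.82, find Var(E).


var_true = rxx * var_obs = 0.82 * 79.76 = 65.4032
var_error = var_obs - var_true
var_error = 79.76 - 65.4032
var_error = 14.3568

14.3568


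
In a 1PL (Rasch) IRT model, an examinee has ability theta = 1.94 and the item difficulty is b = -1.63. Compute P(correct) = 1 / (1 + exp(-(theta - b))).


theta - b = 1.94 - -1.63 = 3.57
exp(-(theta - b)) = exp(-3.57) = 0.0282
P = 1 / (1 + 0.0282)
P = 0.9726

0.9726


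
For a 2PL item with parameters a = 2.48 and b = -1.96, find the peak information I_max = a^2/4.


For 2PL, max info at theta = b = -1.96
I_max = a^2 / 4 = 2.48^2 / 4
= 6.1504 / 4
I_max = 1.5376

1.5376


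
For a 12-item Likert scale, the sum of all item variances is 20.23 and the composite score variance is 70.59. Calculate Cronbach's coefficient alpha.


alpha = (k/(k-1)) * (1 - sum(si^2)/s_total^2)
= (12/11) * (1 - 20.23/70.59)
alpha = 0.7783

0.7783


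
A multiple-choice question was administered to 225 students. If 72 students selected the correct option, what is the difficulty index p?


Item difficulty p = number correct / total examinees
p = 72 / 225
p = 0.32

0.32


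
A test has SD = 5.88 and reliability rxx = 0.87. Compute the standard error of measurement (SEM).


SEM = SD * sqrt(1 - rxx)
SEM = 5.88 * sqrt(1 - 0.87)
SEM = 5.88 * sqrt(0.13) = 5.88 * 0.360555
SEM = 2.1201

2.1201


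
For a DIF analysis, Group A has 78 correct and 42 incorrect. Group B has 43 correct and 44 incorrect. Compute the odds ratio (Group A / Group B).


Odds_A = 78/42 = 1.8571
Odds_B = 43/44 = 0.9773
OR = Odds_A / Odds_B = 1.8571 / 0.9773
Exactly, OR = (78 * 44) / (42 * 43) = 3432 / 1806
OR = 1.9003

1.9003


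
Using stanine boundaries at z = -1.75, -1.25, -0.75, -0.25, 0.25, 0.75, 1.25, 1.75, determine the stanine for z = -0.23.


Stanine boundaries: [-1.75, -1.25, -0.75, -0.25, 0.25, 0.75, 1.25, 1.75]
z = -0.23
Check each boundary:
  z >= -1.75 -> could be stanine 2
  z >= -1.25 -> could be stanine 3
  z >= -0.75 -> could be stanine 4
  z >= -0.25 -> could be stanine 5
  z < 0.25
  z < 0.75
  z < 1.25
  z < 1.75
Highest qualifying boundary gives stanine = 5

5


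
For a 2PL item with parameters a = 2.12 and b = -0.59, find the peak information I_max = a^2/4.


For 2PL, max info at theta = b = -0.59
I_max = a^2 / 4 = 2.12^2 / 4
= 4.4944 / 4
I_max = 1.1236

1.1236


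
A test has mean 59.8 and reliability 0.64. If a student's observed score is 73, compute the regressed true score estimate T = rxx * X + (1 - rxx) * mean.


T_est = rxx * X + (1 - rxx) * mean
T_est = 0.64 * 73 + 0.36 * 59.8
T_est = 46.72 + 21.528
T_est = 68.248

68.248


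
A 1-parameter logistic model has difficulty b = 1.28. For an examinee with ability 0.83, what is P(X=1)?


theta - b = 0.83 - 1.28 = -0.45
exp(-(theta - b)) = exp(0.45) = 1.5683
P = 1 / (1 + 1.5683)
P = 0.3894

0.3894


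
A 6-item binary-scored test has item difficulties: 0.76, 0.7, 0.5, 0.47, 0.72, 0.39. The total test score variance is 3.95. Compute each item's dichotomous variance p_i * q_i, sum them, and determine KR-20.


For each item, compute p_i * q_i:
  Item 1: 0.76 * 0.24 = 0.1824
  Item 2: 0.7 * 0.3 = 0.21
  Item 3: 0.5 * 0.5 = 0.25
  Item 4: 0.47 * 0.53 = 0.2491
  Item 5: 0.72 * 0.28 = 0.2016
  Item 6: 0.39 * 0.61 = 0.2379
Sum(p_i * q_i) = 0.1824 + 0.21 + 0.25 + 0.2491 + 0.2016 + 0.2379 = 1.331
KR-20 = (k/(k-1)) * (1 - Sum(p_i*q_i) / Var_total)
= (6/5) * (1 - 1.331/3.95)
= 1.2 * 0.663
KR-20 = 0.7956

0.7956


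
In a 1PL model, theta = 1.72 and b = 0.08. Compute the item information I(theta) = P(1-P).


P = 1/(1+exp(-(1.72-0.08))) = 0.8375
I = P*(1-P) = 0.8375 * 0.1625
I = 0.1361

0.1361


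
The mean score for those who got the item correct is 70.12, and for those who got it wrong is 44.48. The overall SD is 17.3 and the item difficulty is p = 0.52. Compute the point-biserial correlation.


q = 1 - p = 0.48
rpb = ((M1 - M0) / SD) * sqrt(p * q)
rpb = ((70.12 - 44.48) / 17.3) * sqrt(0.52 * 0.48)
rpb = 0.7404

0.7404


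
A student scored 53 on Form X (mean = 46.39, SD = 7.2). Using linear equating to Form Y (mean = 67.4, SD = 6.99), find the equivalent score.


slope = SD_Y / SD_X = 6.99 / 7.2 ~ 0.9708
intercept = mean_Y - slope * mean_X = 67.4 - (6.99 / 7.2) * 46.39 ~ 22.363
Y = slope * X + intercept. To avoid rounding drift from the rounded slope/intercept, evaluate the equivalent form Y = mean_Y + SD_Y * (X - mean_X) / SD_X at full precision:
Y = 67.4 + 6.99 * (53 - 46.39) / 7.2
Y = 67.4 + 6.99 * 6.61 / 7.2
Y = 67.4 + 46.2039 / 7.2
Y = 67.4 + 6.4172
Y = 73.8172

73.8172


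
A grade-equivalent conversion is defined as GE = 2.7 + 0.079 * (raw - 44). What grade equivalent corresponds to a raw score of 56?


raw - median = 56 - 44 = 12
slope * diff = 0.079 * 12 = 0.948
GE = 2.7 + 0.948
GE = 3.648

3.648


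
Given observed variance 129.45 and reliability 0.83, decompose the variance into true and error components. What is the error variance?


var_true = rxx * var_obs = 0.83 * 129.45 = 107.4435
var_error = var_obs - var_true
var_error = 129.45 - 107.4435
var_error = 22.0065

22.0065


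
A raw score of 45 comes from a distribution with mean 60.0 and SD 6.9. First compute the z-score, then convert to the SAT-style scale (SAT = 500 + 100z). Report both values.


z = (X - mean) / SD = (45 - 60.0) / 6.9
z = -15.0 / 6.9
z = -2.1739
SAT-scale = SAT = 500 + 100z
Carry z at full precision (z = -15.0 / 6.9) into the conversion:
SAT-scale = 500 + 100 * (-15.0 / 6.9) = 500 + -1500 / 6.9
SAT-scale = 500 + -217.3913
SAT-scale = 282.6087

282.6087


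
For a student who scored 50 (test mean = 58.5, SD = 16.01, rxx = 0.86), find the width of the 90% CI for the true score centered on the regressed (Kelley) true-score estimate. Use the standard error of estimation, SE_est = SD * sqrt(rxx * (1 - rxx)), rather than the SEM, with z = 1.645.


True score estimate = 0.86*50 + 0.14*58.5 = 51.19
SE_est = SD * sqrt(rxx * (1 - rxx)) = 16.01 * sqrt(0.86 * 0.14) = 16.01 * sqrt(0.1204) = 5.555262
CI = T_est +/- z * SE_est, so width = 2 * z * SE_est = 2 * 1.645 * 5.555262
Width = 18.2768

18.2768


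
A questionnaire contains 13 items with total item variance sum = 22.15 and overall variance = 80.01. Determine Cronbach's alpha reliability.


alpha = (k/(k-1)) * (1 - sum(si^2)/s_total^2)
= (13/12) * (1 - 22.15/80.01)
alpha = 0.7834

0.7834


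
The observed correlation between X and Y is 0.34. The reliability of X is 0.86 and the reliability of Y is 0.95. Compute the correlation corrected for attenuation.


r_corrected = rxy / sqrt(rxx * ryy)
= 0.34 / sqrt(0.86 * 0.95)
= 0.34 / sqrt(0.817)
= 0.34 / 0.903881
r_corrected = 0.3762

0.3762


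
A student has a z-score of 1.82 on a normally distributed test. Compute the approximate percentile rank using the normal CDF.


CDF(z) = 0.5 * (1 + erf(z/sqrt(2)))
erf(1.2869) = 0.9312
CDF = 0.9656
Percentile rank = 0.9656 * 100 = 96.56

96.56


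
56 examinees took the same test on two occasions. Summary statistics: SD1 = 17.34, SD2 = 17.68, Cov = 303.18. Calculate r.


r = cov(X,Y) / (SD_X * SD_Y)
r = 303.18 / (17.34 * 17.68)
r = 303.18 / 306.5712
r = 0.9889

0.9889


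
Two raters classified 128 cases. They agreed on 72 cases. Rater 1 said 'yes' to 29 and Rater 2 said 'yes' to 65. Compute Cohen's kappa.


P_o = 72/128 = 0.5625
P_e = (29*65 + 99*63) / 16384 = 0.495728
kappa = (P_o - P_e) / (1 - P_e)
kappa = (0.5625 - 0.495728) / (1 - 0.495728)
kappa = 0.1324

0.1324


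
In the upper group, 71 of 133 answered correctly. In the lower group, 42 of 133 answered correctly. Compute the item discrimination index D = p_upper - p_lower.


p_upper = 71/133 = 0.5338
p_lower = 42/133 = 0.3158
D = 0.5338 - 0.3158 = 0.218

0.218


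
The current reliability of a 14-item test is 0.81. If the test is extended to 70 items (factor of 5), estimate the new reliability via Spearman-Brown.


r_new = (n * rxx) / (1 + (n-1) * rxx)
r_new = (5 * 0.81) / (1 + 4 * 0.81)
r_new = 4.05 / 4.24
r_new = 0.9552

0.9552


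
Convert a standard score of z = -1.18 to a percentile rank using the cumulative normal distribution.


CDF(z) = 0.5 * (1 + erf(z/sqrt(2)))
erf(-0.8344) = -0.762
CDF = 0.119
Percentile rank = 0.119 * 100 = 11.9

11.9


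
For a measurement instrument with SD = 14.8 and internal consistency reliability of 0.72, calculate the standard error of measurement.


SEM = SD * sqrt(1 - rxx)
SEM = 14.8 * sqrt(1 - 0.72)
SEM = 14.8 * sqrt(0.28) = 14.8 * 0.52915
SEM = 7.8314

7.8314


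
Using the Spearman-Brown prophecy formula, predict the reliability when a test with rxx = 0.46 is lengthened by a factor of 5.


r_new = (n * rxx) / (1 + (n-1) * rxx)
r_new = (5 * 0.46) / (1 + 4 * 0.46)
r_new = 2.3 / 2.84
r_new = 0.8099

0.8099


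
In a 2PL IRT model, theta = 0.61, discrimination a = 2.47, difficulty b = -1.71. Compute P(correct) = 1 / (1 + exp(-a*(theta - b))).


a*(theta - b) = 2.47 * (0.61 - -1.71) = 5.7304
exp(-5.7304) = 0.0032
P = 1 / (1 + 0.0032)
P = 0.9968

0.9968


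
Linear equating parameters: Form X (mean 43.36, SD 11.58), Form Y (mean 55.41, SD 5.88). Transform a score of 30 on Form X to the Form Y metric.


slope = SD_Y / SD_X = 5.88 / 11.58 ~ 0.5078
intercept = mean_Y - slope * mean_X = 55.41 - (5.88 / 11.58) * 43.36 ~ 33.393
Y = slope * X + intercept. To avoid rounding drift from the rounded slope/intercept, evaluate the equivalent form Y = mean_Y + SD_Y * (X - mean_X) / SD_X at full precision:
Y = 55.41 + 5.88 * (30 - 43.36) / 11.58
Y = 55.41 - 5.88 * 13.36 / 11.58
Y = 55.41 - 78.5568 / 11.58
Y = 55.41 - 6.7838
Y = 48.6262

48.6262


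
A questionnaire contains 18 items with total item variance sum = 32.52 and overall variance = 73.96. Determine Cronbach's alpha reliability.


alpha = (k/(k-1)) * (1 - sum(si^2)/s_total^2)
= (18/17) * (1 - 32.52/73.96)
alpha = 0.5933

0.5933


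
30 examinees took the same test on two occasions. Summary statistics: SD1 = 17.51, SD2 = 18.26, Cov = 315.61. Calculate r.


r = cov(X,Y) / (SD_X * SD_Y)
r = 315.61 / (17.51 * 18.26)
r = 315.61 / 319.7326
r = 0.9871

0.9871


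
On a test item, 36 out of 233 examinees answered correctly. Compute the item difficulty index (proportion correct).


Item difficulty p = number correct / total examinees
p = 36 / 233
p = 0.1545

0.1545


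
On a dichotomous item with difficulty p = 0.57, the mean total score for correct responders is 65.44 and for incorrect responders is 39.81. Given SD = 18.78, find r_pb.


q = 1 - p = 0.43
rpb = ((M1 - M0) / SD) * sqrt(p * q)
rpb = ((65.44 - 39.81) / 18.78) * sqrt(0.57 * 0.43)
rpb = 0.6757

0.6757


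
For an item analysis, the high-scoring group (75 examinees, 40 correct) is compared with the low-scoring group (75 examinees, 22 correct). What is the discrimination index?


p_upper = 40/75 = 0.5333
p_lower = 22/75 = 0.2933
D = 0.5333 - 0.2933 = 0.24

0.24


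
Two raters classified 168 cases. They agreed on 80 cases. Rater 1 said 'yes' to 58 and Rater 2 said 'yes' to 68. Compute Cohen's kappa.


P_o = 80/168 = 0.47619
P_e = (58*68 + 110*100) / 28224 = 0.529478
kappa = (P_o - P_e) / (1 - P_e)
kappa = (0.47619 - 0.529478) / (1 - 0.529478)
kappa = -0.1133

-0.1133


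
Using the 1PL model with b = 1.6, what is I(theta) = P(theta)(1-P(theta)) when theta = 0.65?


P = 1/(1+exp(-(0.65-1.6))) = 0.2789
I = P*(1-P) = 0.2789 * 0.7211
I = 0.2011

0.2011


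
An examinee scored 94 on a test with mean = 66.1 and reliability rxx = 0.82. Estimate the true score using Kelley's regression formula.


T_est = rxx * X + (1 - rxx) * mean
T_est = 0.82 * 94 + 0.18 * 66.1
T_est = 77.08 + 11.898
T_est = 88.978

88.978


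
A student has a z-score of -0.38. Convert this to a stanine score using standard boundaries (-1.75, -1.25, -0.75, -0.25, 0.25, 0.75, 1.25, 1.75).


Stanine boundaries: [-1.75, -1.25, -0.75, -0.25, 0.25, 0.75, 1.25, 1.75]
z = -0.38
Check each boundary:
  z >= -1.75 -> could be stanine 2
  z >= -1.25 -> could be stanine 3
  z >= -0.75 -> could be stanine 4
  z < -0.25
  z < 0.25
  z < 0.75
  z < 1.25
  z < 1.75
Highest qualifying boundary gives stanine = 4

4


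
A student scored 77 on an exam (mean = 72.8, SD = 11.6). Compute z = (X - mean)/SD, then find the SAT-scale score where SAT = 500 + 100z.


z = (X - mean) / SD = (77 - 72.8) / 11.6
z = 4.2 / 11.6
z = 0.3621
SAT-scale = SAT = 500 + 100z
Carry z at full precision (z = 4.2 / 11.6) into the conversion:
SAT-scale = 500 + 100 * (4.2 / 11.6) = 500 + 420 / 11.6
SAT-scale = 500 + 36.2069
SAT-scale = 536.2069

536.2069


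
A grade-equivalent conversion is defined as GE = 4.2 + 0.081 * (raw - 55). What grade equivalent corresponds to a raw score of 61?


raw - median = 61 - 55 = 6
slope * diff = 0.081 * 6 = 0.486
GE = 4.2 + 0.486
GE = 4.686

4.686


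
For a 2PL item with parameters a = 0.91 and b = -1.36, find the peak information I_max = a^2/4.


For 2PL, max info at theta = b = -1.36
I_max = a^2 / 4 = 0.91^2 / 4
= 0.8281 / 4
I_max = 0.207

0.207


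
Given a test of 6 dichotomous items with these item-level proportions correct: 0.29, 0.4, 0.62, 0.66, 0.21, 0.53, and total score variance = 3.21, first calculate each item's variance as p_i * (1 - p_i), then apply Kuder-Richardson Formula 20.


For each item, compute p_i * q_i:
  Item 1: 0.29 * 0.71 = 0.2059
  Item 2: 0.4 * 0.6 = 0.24
  Item 3: 0.62 * 0.38 = 0.2356
  Item 4: 0.66 * 0.34 = 0.2244
  Item 5: 0.21 * 0.79 = 0.1659
  Item 6: 0.53 * 0.47 = 0.2491
Sum(p_i * q_i) = 0.2059 + 0.24 + 0.2356 + 0.2244 + 0.1659 + 0.2491 = 1.3209
KR-20 = (k/(k-1)) * (1 - Sum(p_i*q_i) / Var_total)
= (6/5) * (1 - 1.3209/3.21)
= 1.2 * 0.5885
KR-20 = 0.7062

0.7062


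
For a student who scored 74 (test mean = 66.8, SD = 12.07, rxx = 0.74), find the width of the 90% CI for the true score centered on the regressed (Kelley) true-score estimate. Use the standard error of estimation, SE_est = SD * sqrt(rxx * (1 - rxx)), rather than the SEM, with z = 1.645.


True score estimate = 0.74*74 + 0.26*66.8 = 72.128
SE_est = SD * sqrt(rxx * (1 - rxx)) = 12.07 * sqrt(0.74 * 0.26) = 12.07 * sqrt(0.1924) = 5.294315
CI = T_est +/- z * SE_est, so width = 2 * z * SE_est = 2 * 1.645 * 5.294315
Width = 17.4183

17.4183


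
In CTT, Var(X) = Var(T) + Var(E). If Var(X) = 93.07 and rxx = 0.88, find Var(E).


var_true = rxx * var_obs = 0.88 * 93.07 = 81.9016
var_error = var_obs - var_true
var_error = 93.07 - 81.9016
var_error = 11.1684

11.1684


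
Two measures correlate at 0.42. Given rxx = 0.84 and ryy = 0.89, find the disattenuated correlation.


r_corrected = rxy / sqrt(rxx * ryy)
= 0.42 / sqrt(0.84 * 0.89)
= 0.42 / sqrt(0.7476)
= 0.42 / 0.864639
r_corrected = 0.4858

0.4858


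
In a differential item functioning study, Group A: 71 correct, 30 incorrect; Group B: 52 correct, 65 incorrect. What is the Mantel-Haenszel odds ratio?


Odds_A = 71/30 = 2.3667
Odds_B = 52/65 = 0.8
OR = Odds_A / Odds_B = 2.3667 / 0.8
Exactly, OR = (71 * 65) / (30 * 52) = 4615 / 1560
OR = 2.9583

2.9583


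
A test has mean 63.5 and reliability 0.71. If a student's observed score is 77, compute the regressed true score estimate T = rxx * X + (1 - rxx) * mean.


T_est = rxx * X + (1 - rxx) * mean
T_est = 0.71 * 77 + 0.29 * 63.5
T_est = 54.67 + 18.415
T_est = 73.085

73.085


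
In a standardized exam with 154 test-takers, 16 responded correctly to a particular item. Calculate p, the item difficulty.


Item difficulty p = number correct / total examinees
p = 16 / 154
p = 0.1039

0.1039


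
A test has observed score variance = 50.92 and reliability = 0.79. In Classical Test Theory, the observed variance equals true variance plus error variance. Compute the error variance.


var_true = rxx * var_obs = 0.79 * 50.92 = 40.2268
var_error = var_obs - var_true
var_error = 50.92 - 40.2268
var_error = 10.6932

10.6932


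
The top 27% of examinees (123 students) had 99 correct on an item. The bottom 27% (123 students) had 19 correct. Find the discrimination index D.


p_upper = 99/123 = 0.8049
p_lower = 19/123 = 0.1545
D = 0.8049 - 0.1545 = 0.6504

0.6504


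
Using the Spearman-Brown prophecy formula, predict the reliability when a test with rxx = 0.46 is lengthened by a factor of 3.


r_new = (n * rxx) / (1 + (n-1) * rxx)
r_new = (3 * 0.46) / (1 + 2 * 0.46)
r_new = 1.38 / 1.92
r_new = 0.7188

0.7188


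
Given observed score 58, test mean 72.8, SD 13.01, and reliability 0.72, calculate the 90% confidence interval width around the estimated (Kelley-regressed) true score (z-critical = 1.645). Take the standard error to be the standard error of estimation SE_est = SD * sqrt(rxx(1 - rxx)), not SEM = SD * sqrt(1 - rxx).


True score estimate = 0.72*58 + 0.28*72.8 = 62.144
SE_est = SD * sqrt(rxx * (1 - rxx)) = 13.01 * sqrt(0.72 * 0.28) = 13.01 * sqrt(0.2016) = 5.841476
CI = T_est +/- z * SE_est, so width = 2 * z * SE_est = 2 * 1.645 * 5.841476
Width = 19.2185

19.2185


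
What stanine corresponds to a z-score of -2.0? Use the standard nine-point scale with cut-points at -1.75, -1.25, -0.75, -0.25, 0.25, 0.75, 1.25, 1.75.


Stanine boundaries: [-1.75, -1.25, -0.75, -0.25, 0.25, 0.75, 1.25, 1.75]
z = -2.0
Check each boundary:
  z < -1.75
  z < -1.25
  z < -0.75
  z < -0.25
  z < 0.25
  z < 0.75
  z < 1.25
  z < 1.75
Highest qualifying boundary gives stanine = 1

1


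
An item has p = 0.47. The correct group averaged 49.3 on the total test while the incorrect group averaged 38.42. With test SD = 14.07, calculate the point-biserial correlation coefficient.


q = 1 - p = 0.53
rpb = ((M1 - M0) / SD) * sqrt(p * q)
rpb = ((49.3 - 38.42) / 14.07) * sqrt(0.47 * 0.53)
rpb = 0.3859

0.3859


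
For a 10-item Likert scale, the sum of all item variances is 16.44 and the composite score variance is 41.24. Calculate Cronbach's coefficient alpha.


alpha = (k/(k-1)) * (1 - sum(si^2)/s_total^2)
= (10/9) * (1 - 16.44/41.24)
alpha = 0.6682

0.6682


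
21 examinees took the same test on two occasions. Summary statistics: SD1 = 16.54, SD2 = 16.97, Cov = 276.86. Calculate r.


r = cov(X,Y) / (SD_X * SD_Y)
r = 276.86 / (16.54 * 16.97)
r = 276.86 / 280.6838
r = 0.9864

0.9864


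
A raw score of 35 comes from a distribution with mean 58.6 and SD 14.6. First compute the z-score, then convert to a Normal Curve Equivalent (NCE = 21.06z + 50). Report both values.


z = (X - mean) / SD = (35 - 58.6) / 14.6
z = -23.6 / 14.6
z = -1.6164
NCE = NCE = 21.06z + 50
Carry z at full precision (z = -23.6 / 14.6) into the conversion:
NCE = 21.06 * (-23.6 / 14.6) + 50 = -497.016 / 14.6 + 50
NCE = -34.0422 + 50
NCE = 15.9578

15.9578


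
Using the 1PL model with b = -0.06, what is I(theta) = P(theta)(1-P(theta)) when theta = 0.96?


P = 1/(1+exp(-(0.96--0.06))) = 0.735
I = P*(1-P) = 0.735 * 0.265
I = 0.1948

0.1948


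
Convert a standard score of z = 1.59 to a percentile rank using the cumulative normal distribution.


CDF(z) = 0.5 * (1 + erf(z/sqrt(2)))
erf(1.1243) = 0.8882
CDF = 0.9441
Percentile rank = 0.9441 * 100 = 94.41

94.41


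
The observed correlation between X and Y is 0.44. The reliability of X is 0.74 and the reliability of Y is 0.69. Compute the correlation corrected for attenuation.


r_corrected = rxy / sqrt(rxx * ryy)
= 0.44 / sqrt(0.74 * 0.69)
= 0.44 / sqrt(0.5106)
= 0.44 / 0.714563
r_corrected = 0.6158

0.6158


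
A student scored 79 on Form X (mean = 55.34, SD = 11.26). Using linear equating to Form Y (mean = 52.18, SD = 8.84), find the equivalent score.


slope = SD_Y / SD_X = 8.84 / 11.26 ~ 0.7851
intercept = mean_Y - slope * mean_X = 52.18 - (8.84 / 11.26) * 55.34 ~ 8.7337
Y = slope * X + intercept. To avoid rounding drift from the rounded slope/intercept, evaluate the equivalent form Y = mean_Y + SD_Y * (X - mean_X) / SD_X at full precision:
Y = 52.18 + 8.84 * (79 - 55.34) / 11.26
Y = 52.18 + 8.84 * 23.66 / 11.26
Y = 52.18 + 209.1544 / 11.26
Y = 52.18 + 18.575
Y = 70.755

70.755


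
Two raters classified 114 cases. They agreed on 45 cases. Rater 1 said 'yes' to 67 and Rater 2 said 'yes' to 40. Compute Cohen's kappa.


P_o = 45/114 = 0.394737
P_e = (67*40 + 47*74) / 12996 = 0.473838
kappa = (P_o - P_e) / (1 - P_e)
kappa = (0.394737 - 0.473838) / (1 - 0.473838)
kappa = -0.1503

-0.1503


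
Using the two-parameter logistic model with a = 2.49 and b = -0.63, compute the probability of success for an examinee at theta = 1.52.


a*(theta - b) = 2.49 * (1.52 - -0.63) = 5.3535
exp(-5.3535) = 0.0047
P = 1 / (1 + 0.0047)
P = 0.9953

0.9953


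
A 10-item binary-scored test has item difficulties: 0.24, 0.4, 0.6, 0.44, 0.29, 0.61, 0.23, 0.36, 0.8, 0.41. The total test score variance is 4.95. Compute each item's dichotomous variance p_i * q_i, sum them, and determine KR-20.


For each item, compute p_i * q_i:
  Item 1: 0.24 * 0.76 = 0.1824
  Item 2: 0.4 * 0.6 = 0.24
  Item 3: 0.6 * 0.4 = 0.24
  Item 4: 0.44 * 0.56 = 0.2464
  Item 5: 0.29 * 0.71 = 0.2059
  Item 6: 0.61 * 0.39 = 0.2379
  Item 7: 0.23 * 0.77 = 0.1771
  Item 8: 0.36 * 0.64 = 0.2304
  Item 9: 0.8 * 0.2 = 0.16
  Item 10: 0.41 * 0.59 = 0.2419
Sum(p_i * q_i) = 0.1824 + 0.24 + 0.24 + 0.2464 + 0.2059 + 0.2379 + 0.1771 + 0.2304 + 0.16 + 0.2419 = 2.162
KR-20 = (k/(k-1)) * (1 - Sum(p_i*q_i) / Var_total)
= (10/9) * (1 - 2.162/4.95)
= 1.1111 * 0.5632
KR-20 = 0.6258

0.6258


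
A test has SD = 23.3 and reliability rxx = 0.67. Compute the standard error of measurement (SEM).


SEM = SD * sqrt(1 - rxx)
SEM = 23.3 * sqrt(1 - 0.67)
SEM = 23.3 * sqrt(0.33) = 23.3 * 0.574456
SEM = 13.3848

13.3848


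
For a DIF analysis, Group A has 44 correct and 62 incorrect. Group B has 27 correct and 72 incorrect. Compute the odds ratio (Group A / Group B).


Odds_A = 44/62 = 0.7097
Odds_B = 27/72 = 0.375
OR = Odds_A / Odds_B = 0.7097 / 0.375
Exactly, OR = (44 * 72) / (62 * 27) = 3168 / 1674
OR = 1.8925

1.8925


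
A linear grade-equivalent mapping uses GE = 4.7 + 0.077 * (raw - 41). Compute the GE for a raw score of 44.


raw - median = 44 - 41 = 3
slope * diff = 0.077 * 3 = 0.231
GE = 4.7 + 0.231
GE = 4.931

4.931


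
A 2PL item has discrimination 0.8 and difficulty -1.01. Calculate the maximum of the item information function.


For 2PL, max info at theta = b = -1.01
I_max = a^2 / 4 = 0.8^2 / 4
= 0.64 / 4
I_max = 0.16

0.16


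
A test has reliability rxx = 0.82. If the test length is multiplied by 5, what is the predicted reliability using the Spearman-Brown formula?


r_new = (n * rxx) / (1 + (n-1) * rxx)
r_new = (5 * 0.82) / (1 + 4 * 0.82)
r_new = 4.1 / 4.28
r_new = 0.9579

0.9579


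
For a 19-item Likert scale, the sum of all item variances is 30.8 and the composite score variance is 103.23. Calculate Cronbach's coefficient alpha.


alpha = (k/(k-1)) * (1 - sum(si^2)/s_total^2)
= (19/18) * (1 - 30.8/103.23)
alpha = 0.7406

0.7406


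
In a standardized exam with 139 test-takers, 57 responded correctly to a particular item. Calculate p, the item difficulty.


Item difficulty p = number correct / total examinees
p = 57 / 139
p = 0.4101

0.4101


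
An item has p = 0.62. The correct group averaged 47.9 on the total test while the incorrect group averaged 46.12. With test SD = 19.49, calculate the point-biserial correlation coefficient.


q = 1 - p = 0.38
rpb = ((M1 - M0) / SD) * sqrt(p * q)
rpb = ((47.9 - 46.12) / 19.49) * sqrt(0.62 * 0.38)
rpb = 0.0443

0.0443


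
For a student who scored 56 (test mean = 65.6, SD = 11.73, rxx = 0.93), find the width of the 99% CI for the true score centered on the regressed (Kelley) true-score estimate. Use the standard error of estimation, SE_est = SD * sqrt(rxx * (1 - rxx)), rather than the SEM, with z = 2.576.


True score estimate = 0.93*56 + 0.07*65.6 = 56.672
SE_est = SD * sqrt(rxx * (1 - rxx)) = 11.73 * sqrt(0.93 * 0.07) = 11.73 * sqrt(0.0651) = 2.992875
CI = T_est +/- z * SE_est, so width = 2 * z * SE_est = 2 * 2.576 * 2.992875
Width = 15.4193

15.4193


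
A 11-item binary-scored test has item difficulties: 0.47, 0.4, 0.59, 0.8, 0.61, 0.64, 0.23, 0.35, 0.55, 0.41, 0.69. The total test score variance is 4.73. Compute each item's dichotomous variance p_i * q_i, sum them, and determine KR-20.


For each item, compute p_i * q_i:
  Item 1: 0.47 * 0.53 = 0.2491
  Item 2: 0.4 * 0.6 = 0.24
  Item 3: 0.59 * 0.41 = 0.2419
  Item 4: 0.8 * 0.2 = 0.16
  Item 5: 0.61 * 0.39 = 0.2379
  Item 6: 0.64 * 0.36 = 0.2304
  Item 7: 0.23 * 0.77 = 0.1771
  Item 8: 0.35 * 0.65 = 0.2275
  Item 9: 0.55 * 0.45 = 0.2475
  Item 10: 0.41 * 0.59 = 0.2419
  Item 11: 0.69 * 0.31 = 0.2139
Sum(p_i * q_i) = 0.2491 + 0.24 + 0.2419 + 0.16 + 0.2379 + 0.2304 + 0.1771 + 0.2275 + 0.2475 + 0.2419 + 0.2139 = 2.4672
KR-20 = (k/(k-1)) * (1 - Sum(p_i*q_i) / Var_total)
= (11/10) * (1 - 2.4672/4.73)
= 1.1 * 0.4784
KR-20 = 0.5262

0.5262


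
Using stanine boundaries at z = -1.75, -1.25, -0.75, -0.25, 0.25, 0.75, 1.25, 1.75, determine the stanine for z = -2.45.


Stanine boundaries: [-1.75, -1.25, -0.75, -0.25, 0.25, 0.75, 1.25, 1.75]
z = -2.45
Check each boundary:
  z < -1.75
  z < -1.25
  z < -0.75
  z < -0.25
  z < 0.25
  z < 0.75
  z < 1.25
  z < 1.75
Highest qualifying boundary gives stanine = 1

1


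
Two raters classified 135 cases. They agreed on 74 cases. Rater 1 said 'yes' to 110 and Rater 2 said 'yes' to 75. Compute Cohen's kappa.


P_o = 74/135 = 0.548148
P_e = (110*75 + 25*60) / 18225 = 0.534979
kappa = (P_o - P_e) / (1 - P_e)
kappa = (0.548148 - 0.534979) / (1 - 0.534979)
kappa = 0.0283

0.0283


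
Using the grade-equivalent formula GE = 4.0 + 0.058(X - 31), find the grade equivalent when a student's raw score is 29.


raw - median = 29 - 31 = -2
slope * diff = 0.058 * -2 = -0.116
GE = 4.0 + -0.116
GE = 3.884

3.884


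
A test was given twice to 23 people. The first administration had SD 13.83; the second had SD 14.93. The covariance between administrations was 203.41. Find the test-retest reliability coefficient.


r = cov(X,Y) / (SD_X * SD_Y)
r = 203.41 / (13.83 * 14.93)
r = 203.41 / 206.4819
r = 0.9851

0.9851


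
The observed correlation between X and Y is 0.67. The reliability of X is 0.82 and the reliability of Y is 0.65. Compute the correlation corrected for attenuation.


r_corrected = rxy / sqrt(rxx * ryy)
= 0.67 / sqrt(0.82 * 0.65)
= 0.67 / sqrt(0.533)
= 0.67 / 0.730068
r_corrected = 0.9177

0.9177


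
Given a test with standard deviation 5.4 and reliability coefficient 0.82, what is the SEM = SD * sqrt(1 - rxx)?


SEM = SD * sqrt(1 - rxx)
SEM = 5.4 * sqrt(1 - 0.82)
SEM = 5.4 * sqrt(0.18) = 5.4 * 0.424264
SEM = 2.291

2.291


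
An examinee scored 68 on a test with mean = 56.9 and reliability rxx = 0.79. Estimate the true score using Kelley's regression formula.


T_est = rxx * X + (1 - rxx) * mean
T_est = 0.79 * 68 + 0.21 * 56.9
T_est = 53.72 + 11.949
T_est = 65.669

65.669


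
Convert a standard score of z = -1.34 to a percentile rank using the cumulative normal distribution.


CDF(z) = 0.5 * (1 + erf(z/sqrt(2)))
erf(-0.9475) = -0.8198
CDF = 0.0901
Percentile rank = 0.0901 * 100 = 9.01

9.01


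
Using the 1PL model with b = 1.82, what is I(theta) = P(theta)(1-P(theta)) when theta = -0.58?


P = 1/(1+exp(-(-0.58-1.82))) = 0.0832
I = P*(1-P) = 0.0832 * 0.9168
I = 0.0763

0.0763


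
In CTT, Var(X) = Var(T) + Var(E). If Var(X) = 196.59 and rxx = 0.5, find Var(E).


var_true = rxx * var_obs = 0.5 * 196.59 = 98.295
var_error = var_obs - var_true
var_error = 196.59 - 98.295
var_error = 98.295

98.295


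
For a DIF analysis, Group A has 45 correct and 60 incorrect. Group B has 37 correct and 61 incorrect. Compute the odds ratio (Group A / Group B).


Odds_A = 45/60 = 0.75
Odds_B = 37/61 = 0.6066
OR = Odds_A / Odds_B = 0.75 / 0.6066
Exactly, OR = (45 * 61) / (60 * 37) = 2745 / 2220
OR = 1.2365

1.2365


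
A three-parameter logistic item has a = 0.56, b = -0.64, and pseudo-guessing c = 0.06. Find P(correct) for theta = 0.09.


logit = 0.56*(0.09 - -0.64) = 0.4088
P* = 1/(1 + exp(-0.4088)) = 0.6008
P = 0.06 + (1 - 0.06) * 0.6008
P = 0.6248

0.6248


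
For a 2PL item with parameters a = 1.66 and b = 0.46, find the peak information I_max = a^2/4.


For 2PL, max info at theta = b = 0.46
I_max = a^2 / 4 = 1.66^2 / 4
= 2.7556 / 4
I_max = 0.6889

0.6889


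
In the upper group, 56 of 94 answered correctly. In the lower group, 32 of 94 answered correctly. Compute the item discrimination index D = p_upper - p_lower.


p_upper = 56/94 = 0.5957
p_lower = 32/94 = 0.3404
D = 0.5957 - 0.3404 = 0.2553

0.2553


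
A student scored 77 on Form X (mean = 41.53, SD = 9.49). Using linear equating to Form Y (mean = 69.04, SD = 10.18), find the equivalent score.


slope = SD_Y / SD_X = 10.18 / 9.49 ~ 1.0727
intercept = mean_Y - slope * mean_X = 69.04 - (10.18 / 9.49) * 41.53 ~ 24.4904
Y = slope * X + intercept. To avoid rounding drift from the rounded slope/intercept, evaluate the equivalent form Y = mean_Y + SD_Y * (X - mean_X) / SD_X at full precision:
Y = 69.04 + 10.18 * (77 - 41.53) / 9.49
Y = 69.04 + 10.18 * 35.47 / 9.49
Y = 69.04 + 361.0846 / 9.49
Y = 69.04 + 38.049
Y = 107.089

107.089


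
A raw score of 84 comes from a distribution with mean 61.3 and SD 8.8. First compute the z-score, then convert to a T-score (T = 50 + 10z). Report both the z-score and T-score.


z = (X - mean) / SD = (84 - 61.3) / 8.8
z = 22.7 / 8.8
z = 2.5795
T-score = T = 50 + 10z
Carry z at full precision (z = 22.7 / 8.8) into the conversion:
T-score = 50 + 10 * (22.7 / 8.8) = 50 + 227 / 8.8
T-score = 50 + 25.7955
T-score = 75.7955

75.7955


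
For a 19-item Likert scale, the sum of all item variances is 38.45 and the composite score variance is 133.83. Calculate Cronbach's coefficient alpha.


alpha = (k/(k-1)) * (1 - sum(si^2)/s_total^2)
= (19/18) * (1 - 38.45/133.83)
alpha = 0.7523

0.7523


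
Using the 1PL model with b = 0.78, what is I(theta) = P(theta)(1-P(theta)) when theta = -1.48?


P = 1/(1+exp(-(-1.48-0.78))) = 0.0945
I = P*(1-P) = 0.0945 * 0.9055
I = 0.0856

0.0856


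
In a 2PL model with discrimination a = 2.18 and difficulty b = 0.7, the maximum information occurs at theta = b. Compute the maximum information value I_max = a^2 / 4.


For 2PL, max info at theta = b = 0.7
I_max = a^2 / 4 = 2.18^2 / 4
= 4.7524 / 4
I_max = 1.1881

1.1881


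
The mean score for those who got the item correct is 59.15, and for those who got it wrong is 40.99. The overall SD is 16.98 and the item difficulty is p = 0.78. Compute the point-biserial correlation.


q = 1 - p = 0.22
rpb = ((M1 - M0) / SD) * sqrt(p * q)
rpb = ((59.15 - 40.99) / 16.98) * sqrt(0.78 * 0.22)
rpb = 0.443

0.443


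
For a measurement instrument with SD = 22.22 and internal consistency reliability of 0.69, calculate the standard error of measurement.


SEM = SD * sqrt(1 - rxx)
SEM = 22.22 * sqrt(1 - 0.69)
SEM = 22.22 * sqrt(0.31) = 22.22 * 0.556776
SEM = 12.3716

12.3716


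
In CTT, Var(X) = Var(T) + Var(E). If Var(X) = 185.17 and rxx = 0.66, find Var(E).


var_true = rxx * var_obs = 0.66 * 185.17 = 122.2122
var_error = var_obs - var_true
var_error = 185.17 - 122.2122
var_error = 62.9578

62.9578


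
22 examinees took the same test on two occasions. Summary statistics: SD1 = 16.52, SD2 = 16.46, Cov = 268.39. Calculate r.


r = cov(X,Y) / (SD_X * SD_Y)
r = 268.39 / (16.52 * 16.46)
r = 268.39 / 271.9192
r = 0.987

0.987


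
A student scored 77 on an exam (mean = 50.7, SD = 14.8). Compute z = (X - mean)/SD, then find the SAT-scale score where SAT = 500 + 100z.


z = (X - mean) / SD = (77 - 50.7) / 14.8
z = 26.3 / 14.8
z = 1.777
SAT-scale = SAT = 500 + 100z
Carry z at full precision (z = 26.3 / 14.8) into the conversion:
SAT-scale = 500 + 100 * (26.3 / 14.8) = 500 + 2630 / 14.8
SAT-scale = 500 + 177.7027
SAT-scale = 677.7027

677.7027


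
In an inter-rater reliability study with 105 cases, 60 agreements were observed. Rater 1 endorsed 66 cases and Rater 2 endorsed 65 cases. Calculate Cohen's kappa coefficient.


P_o = 60/105 = 0.571429
P_e = (66*65 + 39*40) / 11025 = 0.530612
kappa = (P_o - P_e) / (1 - P_e)
kappa = (0.571429 - 0.530612) / (1 - 0.530612)
kappa = 0.087

0.087


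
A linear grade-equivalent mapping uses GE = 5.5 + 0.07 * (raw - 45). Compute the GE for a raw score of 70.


raw - median = 70 - 45 = 25
slope * diff = 0.07 * 25 = 1.75
GE = 5.5 + 1.75
GE = 7.25

7.25


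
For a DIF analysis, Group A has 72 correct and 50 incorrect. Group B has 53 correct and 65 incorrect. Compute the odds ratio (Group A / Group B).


Odds_A = 72/50 = 1.44
Odds_B = 53/65 = 0.8154
OR = Odds_A / Odds_B = 1.44 / 0.8154
Exactly, OR = (72 * 65) / (50 * 53) = 4680 / 2650
OR = 1.766

1.766


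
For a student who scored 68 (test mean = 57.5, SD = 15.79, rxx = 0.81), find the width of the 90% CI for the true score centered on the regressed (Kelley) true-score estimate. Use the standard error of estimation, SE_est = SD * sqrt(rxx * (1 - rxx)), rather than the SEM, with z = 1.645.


True score estimate = 0.81*68 + 0.19*57.5 = 66.005
SE_est = SD * sqrt(rxx * (1 - rxx)) = 15.79 * sqrt(0.81 * 0.19) = 15.79 * sqrt(0.1539) = 6.194431
CI = T_est +/- z * SE_est, so width = 2 * z * SE_est = 2 * 1.645 * 6.194431
Width = 20.3797

20.3797


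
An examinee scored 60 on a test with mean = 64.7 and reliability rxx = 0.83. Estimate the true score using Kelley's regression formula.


T_est = rxx * X + (1 - rxx) * mean
T_est = 0.83 * 60 + 0.17 * 64.7
T_est = 49.8 + 10.999
T_est = 60.799

60.799


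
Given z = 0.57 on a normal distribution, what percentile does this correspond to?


CDF(z) = 0.5 * (1 + erf(z/sqrt(2)))
erf(0.4031) = 0.4313
CDF = 0.7157
Percentile rank = 0.7157 * 100 = 71.57

71.57
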